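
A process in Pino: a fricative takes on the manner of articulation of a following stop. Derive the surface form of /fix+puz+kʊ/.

/x/ is a voiceless velar fricative. The following trigger /p/ is a stop, so /x/ must become a stop as well.
The voiceless velar stop is [k], so /x/ → [k].
At the second juncture, /z/ likewise becomes [d] adjacent to /k/.

[fikpudkʊ]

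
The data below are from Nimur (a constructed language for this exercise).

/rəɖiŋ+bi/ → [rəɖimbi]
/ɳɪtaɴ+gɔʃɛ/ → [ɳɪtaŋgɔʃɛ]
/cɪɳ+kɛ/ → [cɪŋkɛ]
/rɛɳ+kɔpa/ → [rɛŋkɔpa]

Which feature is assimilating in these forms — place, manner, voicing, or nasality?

place

The segment that alternates is /ŋ/, which surfaces as [m] when adjacent to /b/.
/ŋ/ is velar while /b/ is bilabial; the output [m] is bilabial, matching the trigger — so the feature that spreads is place.
The same holds elsewhere in the data: /ɴ/ → [ŋ] before /g/ (uvular → velar, matching velar); /ɳ/ → [ŋ] before /k/ (retroflex → velar, matching velar) — only place changes, and always toward the following segment.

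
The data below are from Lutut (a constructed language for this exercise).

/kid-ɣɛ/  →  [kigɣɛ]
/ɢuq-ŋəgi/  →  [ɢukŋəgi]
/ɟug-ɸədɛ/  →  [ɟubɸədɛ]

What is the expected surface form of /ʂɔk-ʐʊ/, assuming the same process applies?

The data show regressive place assimilation: /d/ → [g] before /ɣ/; /q/ → [k] before /ŋ/; /g/ → [b] before /ɸ/. In each pair only place changes, matching the following consonant, while manner and voice stay constant.
/k/ is a voiceless velar stop. The following trigger /ʐ/ is retroflex, so /k/ must become retroflex as well.
A voiceless retroflex stop is [ʈ], so the surface segment is [ʈ].

[ʂɔʈʐʊ]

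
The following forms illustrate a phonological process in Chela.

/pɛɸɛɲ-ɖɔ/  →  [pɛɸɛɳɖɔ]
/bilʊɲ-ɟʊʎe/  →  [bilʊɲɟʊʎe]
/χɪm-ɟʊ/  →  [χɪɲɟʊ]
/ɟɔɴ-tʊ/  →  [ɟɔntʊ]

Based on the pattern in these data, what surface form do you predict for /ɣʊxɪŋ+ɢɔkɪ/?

[ɣʊxɪɴɢɔkɪ]

The data show regressive place assimilation: /ɲ/ → [ɳ] before /ɖ/; /m/ → [ɲ] before /ɟ/; /ɴ/ → [n] before /t/. In each pair only place changes, matching the following consonant, while manner and voice stay constant.
Nothing changes in [bilʊɲɟʊʎe]: there the adjacent consonants already agree in place (/ɲ/ and /ɟ/ are both palatal), so this form is consistent with the same rule.
/ŋ/ is a voiced velar nasal. The following trigger /ɢ/ is uvular, so /ŋ/ must become uvular as well.
The voiced uvular nasal is [ɴ], so /ŋ/ → [ɴ].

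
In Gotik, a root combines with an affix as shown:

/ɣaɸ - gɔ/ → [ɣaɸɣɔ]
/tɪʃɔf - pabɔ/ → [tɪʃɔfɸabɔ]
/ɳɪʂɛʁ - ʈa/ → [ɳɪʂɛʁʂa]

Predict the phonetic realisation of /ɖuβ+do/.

[ɖuβzo]

The data show progressive manner assimilation: /g/ → [ɣ] after /ɸ/; /p/ → [ɸ] after /f/; /ʈ/ → [ʂ] after /ʁ/. In each pair only manner changes, matching the preceding consonant, while place and voice stay constant.
/d/ is a voiced alveolar stop. The preceding trigger /β/ is a fricative, so /d/ must become a fricative as well.
A voiced alveolar fricative is [z], so the surface segment is [z].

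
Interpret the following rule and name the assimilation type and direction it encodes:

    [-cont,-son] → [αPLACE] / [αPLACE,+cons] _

The shared variable α links the value of the place features (abbreviated [PLACE]) on the target to the same value on the neighbouring segment, so place is the feature that assimilates.
The conditioning segment sits to the left of the focus bar, meaning the trigger precedes the segment that changes — progressive assimilation.

progressive place assimilation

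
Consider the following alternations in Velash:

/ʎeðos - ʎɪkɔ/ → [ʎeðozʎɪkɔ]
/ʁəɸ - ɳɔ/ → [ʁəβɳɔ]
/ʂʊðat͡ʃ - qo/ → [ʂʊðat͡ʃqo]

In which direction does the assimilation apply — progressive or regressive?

Comparing underlying and surface forms, /s/ → [z] is the alternation; the neighbouring /ʎ/ is constant.
The change voiceless → voiced matches the voicing of the following /ʎ/, identifying this as voicing assimilation.
The same holds elsewhere in the data: /ɸ/ → [β] before /ɳ/ (voiceless → voiced, matching voiced) — only voicing changes, and always toward the following segment.
Nothing changes in [ʂʊðat͡ʃqo]: there the adjacent consonants already agree in voicing (/t͡ʃ/ and /q/ are both voiceless), so this form is consistent with the same rule.
Since the segment that changes precedes the conditioning segment, the assimilation is regressive.

regressive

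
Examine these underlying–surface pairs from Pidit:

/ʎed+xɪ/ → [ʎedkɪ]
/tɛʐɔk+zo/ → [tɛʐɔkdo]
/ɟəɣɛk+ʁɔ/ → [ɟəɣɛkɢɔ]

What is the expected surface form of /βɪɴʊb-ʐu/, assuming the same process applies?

[βɪɴʊbɖu]

The data show progressive manner assimilation: /x/ → [k] after /d/; /z/ → [d] after /k/; /ʁ/ → [ɢ] after /k/. In each pair only manner changes, matching the preceding consonant, while place and voice stay constant.
The rule targets /ʐ/ (voiced retroflex fricative), which sits after the trigger /b/ (stop).
The voiced retroflex stop is [ɖ], so /ʐ/ → [ɖ].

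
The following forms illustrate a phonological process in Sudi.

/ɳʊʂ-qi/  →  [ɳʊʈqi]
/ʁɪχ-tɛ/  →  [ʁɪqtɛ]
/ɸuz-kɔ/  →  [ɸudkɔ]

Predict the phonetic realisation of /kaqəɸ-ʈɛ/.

The data show regressive manner assimilation: /ʂ/ → [ʈ] before /q/; /χ/ → [q] before /t/; /z/ → [d] before /k/. In each pair only manner changes, matching the following consonant, while place and voice stay constant.
The rule targets /ɸ/ (voiceless bilabial fricative), which sits before the trigger /ʈ/ (stop).
The voiceless bilabial stop is [p], so /ɸ/ → [p].

[kaqəpʈɛ]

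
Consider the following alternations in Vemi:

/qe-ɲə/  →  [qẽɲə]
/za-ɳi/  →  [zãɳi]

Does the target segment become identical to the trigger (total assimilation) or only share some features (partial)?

The vowel /e/ surfaces as nasalised [ẽ] next to the following nasal /ɲ/ — it has acquired the [+nasal] feature of its neighbour.
The other form shows the same pattern: /a/ → [ã] before /ɳ/ — each time a vowel is nasalised next to a following nasal.

partial assimilation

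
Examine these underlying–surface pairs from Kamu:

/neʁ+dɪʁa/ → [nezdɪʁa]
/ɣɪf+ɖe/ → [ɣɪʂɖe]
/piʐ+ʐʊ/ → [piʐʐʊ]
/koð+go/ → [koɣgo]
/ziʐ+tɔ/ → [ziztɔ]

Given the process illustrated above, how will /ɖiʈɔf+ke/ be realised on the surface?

The data show regressive place assimilation: /ʁ/ → [z] before /d/; /f/ → [ʂ] before /ɖ/; /ð/ → [ɣ] before /g/; /ʐ/ → [z] before /t/. In each pair only place changes, matching the following consonant, while manner and voice stay constant.
Nothing changes in [piʐʐʊ]: there the adjacent consonants already agree in place (/ʐ/ and /ʐ/ are both retroflex), so this form is consistent with the same rule.
/f/ is a voiceless labiodental fricative. The following trigger /k/ is velar, so /f/ must become velar as well.
Changing only its place to velar gives [x] — the voiceless velar fricative.

[ɖiʈɔxke]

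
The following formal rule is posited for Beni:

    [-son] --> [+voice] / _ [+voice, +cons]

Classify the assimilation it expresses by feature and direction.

The target ([-son], obstruents) acquires [+voice] next to a voiced consonant ([+voice, +cons]) — it takes on the voicing of its neighbour, so the feature that spreads is voicing.
The conditioning segment sits to the right of the focus bar, meaning the trigger follows the segment that changes — regressive assimilation.

regressive voicing assimilation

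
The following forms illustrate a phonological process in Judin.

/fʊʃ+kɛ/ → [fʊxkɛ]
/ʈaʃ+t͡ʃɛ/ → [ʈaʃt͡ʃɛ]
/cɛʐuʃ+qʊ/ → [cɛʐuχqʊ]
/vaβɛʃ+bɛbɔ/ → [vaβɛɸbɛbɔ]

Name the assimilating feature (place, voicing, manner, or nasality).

Underlying /ʃ/ is realised as [x] next to /k/; /k/ itself does not change.
/ʃ/ is postalveolar while /k/ is velar; the output [x] is velar, matching the trigger — so the feature that spreads is place.
The other alternating forms pattern the same way: /ʃ/ → [χ] before /q/ (postalveolar → uvular, matching uvular); /ʃ/ → [ɸ] before /b/ (postalveolar → bilabial, matching bilabial) — only place changes, and always toward the following segment.
Nothing changes in [ʈaʃt͡ʃɛ]: there the adjacent consonants already agree in place (/ʃ/ and /t͡ʃ/ are both postalveolar), so this form is consistent with the same rule.

place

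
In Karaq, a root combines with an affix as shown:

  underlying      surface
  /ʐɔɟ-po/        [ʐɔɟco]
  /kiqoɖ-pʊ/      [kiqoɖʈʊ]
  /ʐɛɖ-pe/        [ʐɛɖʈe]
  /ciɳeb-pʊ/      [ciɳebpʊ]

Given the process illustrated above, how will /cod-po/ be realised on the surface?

The data show progressive place assimilation: /p/ → [c] after /ɟ/; /p/ → [ʈ] after /ɖ/. In each pair only place changes, matching the preceding consonant, while manner and voice stay constant.
No alternation appears in [ciɳebpʊ]: there the adjacent consonants already agree in place (/p/ and /b/ are both bilabial), so this form is consistent with the same rule.
The rule targets /p/ (voiceless bilabial stop), which sits after the trigger /d/ (alveolar).
The voiceless alveolar stop is [t], so /p/ → [t].

[codto]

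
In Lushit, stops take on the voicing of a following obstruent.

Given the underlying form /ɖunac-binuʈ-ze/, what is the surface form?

[ɖunaɟbinuɖze]

The rule targets /c/ (voiceless palatal stop), which sits before the trigger /b/ (voiced).
A voiced palatal stop is [ɟ], so the surface segment is [ɟ].
At the second juncture, /ʈ/ likewise becomes [ɖ] adjacent to /z/.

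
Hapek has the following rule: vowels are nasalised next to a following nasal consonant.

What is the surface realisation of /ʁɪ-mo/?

The vowel /ɪ/ is adjacent to the following nasal /m/, so it acquires [+nasal] and surfaces as [ɪ̃].

[ʁɪ̃mo]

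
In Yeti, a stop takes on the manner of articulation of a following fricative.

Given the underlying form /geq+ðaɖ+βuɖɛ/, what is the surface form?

[geχðaʐβuɖɛ]

/q/ is a voiceless uvular stop. The following trigger /ð/ is a fricative, so /q/ must become a fricative as well.
The voiceless uvular fricative is [χ], so /q/ → [χ].
The same rule applies at the second boundary: /ɖ/ → [ʐ] next to /β/.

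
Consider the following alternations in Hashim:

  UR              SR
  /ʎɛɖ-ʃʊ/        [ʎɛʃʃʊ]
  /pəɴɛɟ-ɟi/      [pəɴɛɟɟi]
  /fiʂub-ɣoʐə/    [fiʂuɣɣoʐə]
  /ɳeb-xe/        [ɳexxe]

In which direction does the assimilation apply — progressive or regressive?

Comparing underlying and surface forms, /ɖ/ → [ʃ] is the alternation; the neighbouring /ʃ/ is constant.
The output [ʃ] is identical to the trigger /ʃ/ — every feature (place, manner, voicing) has been copied — so this is total assimilation.
The remaining alternations confirm this: /b/ → [ɣ] before /ɣ/; /b/ → [x] before /x/ — in each case the output is a copy of the following consonant.
In [pəɴɛɟɟi] the two consonants at the boundary are already identical (/ɟ/ + /ɟ/), so the rule applies vacuously and nothing changes.
Since the segment that changes precedes the conditioning segment, the assimilation is regressive.

regressive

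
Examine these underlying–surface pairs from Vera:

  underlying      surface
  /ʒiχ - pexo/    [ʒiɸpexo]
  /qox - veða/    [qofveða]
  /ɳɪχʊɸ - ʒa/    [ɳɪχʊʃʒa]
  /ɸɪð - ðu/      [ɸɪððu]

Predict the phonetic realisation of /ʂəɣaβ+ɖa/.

The data show regressive place assimilation: /χ/ → [ɸ] before /p/; /x/ → [f] before /v/; /ɸ/ → [ʃ] before /ʒ/. In each pair only place changes, matching the following consonant, while manner and voice stay constant.
Nothing changes in [ɸɪððu]: there the adjacent consonants already agree in place (/ð/ and /ð/ are both dental), so this form is consistent with the same rule.
/β/ is a voiced bilabial fricative. The following trigger /ɖ/ is retroflex, so /β/ must become retroflex as well.
The voiced retroflex fricative is [ʐ], so /β/ → [ʐ].

[ʂəɣaʐɖa]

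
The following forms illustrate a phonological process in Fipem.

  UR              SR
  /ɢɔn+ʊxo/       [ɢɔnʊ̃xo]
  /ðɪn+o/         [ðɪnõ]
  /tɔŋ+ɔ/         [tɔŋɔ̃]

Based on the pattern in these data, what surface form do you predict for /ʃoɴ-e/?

[ʃoɴẽ]

The data show progressive nasality assimilation (vowel nasalisation): /ʊ/ → [ʊ̃] after /n/; /o/ → [õ] after /n/; /ɔ/ → [ɔ̃] after /ŋ/ — a vowel is nasalised by an immediately preceding nasal consonant.
/e/ sits next to the nasal /ɴ/ and is therefore nasalised to [ẽ].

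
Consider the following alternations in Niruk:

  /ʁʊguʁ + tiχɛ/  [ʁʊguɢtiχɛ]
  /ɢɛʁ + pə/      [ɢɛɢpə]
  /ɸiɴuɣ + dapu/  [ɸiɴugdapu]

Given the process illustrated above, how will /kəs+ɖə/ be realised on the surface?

[kətɖə]

The data show regressive manner assimilation: /ʁ/ → [ɢ] before /t/; /ʁ/ → [ɢ] before /p/; /ɣ/ → [g] before /d/. In each pair only manner changes, matching the following consonant, while place and voice stay constant.
The rule targets /s/ (voiceless alveolar fricative), which sits before the trigger /ɖ/ (stop).
The voiceless alveolar stop is [t], so /s/ → [t].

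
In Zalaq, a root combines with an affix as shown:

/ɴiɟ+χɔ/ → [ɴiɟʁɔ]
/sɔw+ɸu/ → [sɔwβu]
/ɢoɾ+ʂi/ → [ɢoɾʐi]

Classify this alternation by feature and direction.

Comparing underlying and surface forms, /χ/ → [ʁ] is the alternation; the neighbouring /ɟ/ is constant.
/χ/ is voiceless while /ɟ/ is voiced; the output [ʁ] is voiced, matching the trigger — so the feature that spreads is voicing.
Place and manner are unchanged, so the assimilation is partial, not total.
The same holds elsewhere in the data: /ɸ/ → [β] after /w/ (voiceless → voiced, matching voiced); /ʂ/ → [ʐ] after /ɾ/ (voiceless → voiced, matching voiced) — only voicing changes, and always toward the preceding segment.
The trigger is the preceding segment, so the direction is progressive (perseverative).

progressive voicing assimilation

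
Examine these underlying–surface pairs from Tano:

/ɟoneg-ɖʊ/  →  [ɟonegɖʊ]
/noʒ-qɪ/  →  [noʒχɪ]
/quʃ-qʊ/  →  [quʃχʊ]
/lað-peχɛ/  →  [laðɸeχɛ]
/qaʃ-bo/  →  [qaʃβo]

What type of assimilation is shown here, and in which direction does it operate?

Comparing underlying and surface forms, /q/ → [χ] is the alternation; the neighbouring /ʒ/ is constant.
/q/ is a stop while /ʒ/ is a fricative; the output [χ] is a fricative, matching the trigger — so the feature that spreads is manner.
Place and voice are unchanged, so the assimilation is partial, not total.
The same holds elsewhere in the data: /q/ → [χ] after /ʃ/ (stop → fricative, matching a fricative); /p/ → [ɸ] after /ð/ (stop → fricative, matching a fricative); /b/ → [β] after /ʃ/ (stop → fricative, matching a fricative) — only manner changes, and always toward the preceding segment.
No alternation appears in [ɟonegɖʊ]: there the adjacent consonants already agree in manner (/ɖ/ and /g/ are both stops), so this form is consistent with the same rule.
The trigger is the preceding segment, so the direction is progressive (perseverative).

progressive manner assimilation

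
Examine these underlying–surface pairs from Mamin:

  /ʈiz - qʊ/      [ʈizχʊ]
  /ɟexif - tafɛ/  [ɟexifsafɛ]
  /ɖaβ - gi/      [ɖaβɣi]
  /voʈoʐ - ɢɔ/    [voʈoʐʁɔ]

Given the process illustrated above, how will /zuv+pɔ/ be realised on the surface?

[zuvɸɔ]

The data show progressive manner assimilation: /q/ → [χ] after /z/; /t/ → [s] after /f/; /g/ → [ɣ] after /β/; /ɢ/ → [ʁ] after /ʐ/. In each pair only manner changes, matching the preceding consonant, while place and voice stay constant.
/p/ is a voiceless bilabial stop. The preceding trigger /v/ is a fricative, so /p/ must become a fricative as well.
Changing only its manner to fricative gives [ɸ] — the voiceless bilabial fricative.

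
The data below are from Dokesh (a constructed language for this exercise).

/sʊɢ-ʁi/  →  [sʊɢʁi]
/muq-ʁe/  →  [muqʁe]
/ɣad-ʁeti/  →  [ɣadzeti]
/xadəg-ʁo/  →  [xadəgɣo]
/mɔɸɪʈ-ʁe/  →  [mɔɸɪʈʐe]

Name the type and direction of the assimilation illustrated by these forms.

The segment that alternates is /ʁ/, which surfaces as [z] when adjacent to /d/.
/ʁ/ is uvular while /d/ is alveolar; the output [z] is alveolar, matching the trigger — so the feature that spreads is place.
Manner and voice are unchanged, so the assimilation is partial, not total.
Checking the remaining alternations: /ʁ/ → [ɣ] after /g/ (uvular → velar, matching velar); /ʁ/ → [ʐ] after /ʈ/ (uvular → retroflex, matching retroflex) — only place changes, and always toward the preceding segment.
Nothing changes in [sʊɢʁi], [muqʁe]: there the adjacent consonants already agree in place (/ʁ/ and /ɢ/ are both uvular; /ʁ/ and /q/ are both uvular), so these forms are consistent with the same rule.
The trigger is the preceding segment, so the direction is progressive (perseverative).

progressive place assimilation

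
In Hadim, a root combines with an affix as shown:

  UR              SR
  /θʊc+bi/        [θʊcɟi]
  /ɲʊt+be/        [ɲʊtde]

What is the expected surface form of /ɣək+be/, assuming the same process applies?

The data show progressive place assimilation: /b/ → [ɟ] after /c/; /b/ → [d] after /t/. In each pair only place changes, matching the preceding consonant, while manner and voice stay constant.
The rule targets /b/ (voiced bilabial stop), which sits after the trigger /k/ (velar).
A voiced velar stop is [g], so the surface segment is [g].

[ɣəkge]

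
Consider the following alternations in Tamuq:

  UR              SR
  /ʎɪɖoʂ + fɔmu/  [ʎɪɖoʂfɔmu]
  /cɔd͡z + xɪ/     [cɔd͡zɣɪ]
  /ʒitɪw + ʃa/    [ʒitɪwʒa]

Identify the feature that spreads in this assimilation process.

voicing

Underlying /x/ is realised as [ɣ] next to /d͡z/; /d͡z/ itself does not change.
The change voiceless → voiced matches the voicing of the preceding /d͡z/, identifying this as voicing assimilation.
The other alternating form patterns the same way: /ʃ/ → [ʒ] after /w/ (voiceless → voiced, matching voiced) — only voicing changes, and always toward the preceding segment.
No alternation appears in [ʎɪɖoʂfɔmu]: there the adjacent consonants already agree in voicing (/f/ and /ʂ/ are both voiceless), so this form is consistent with the same rule.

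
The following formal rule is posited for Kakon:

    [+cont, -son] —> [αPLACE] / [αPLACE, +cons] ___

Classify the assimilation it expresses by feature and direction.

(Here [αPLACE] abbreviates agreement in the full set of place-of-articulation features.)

The rule copies the place features (abbreviated [PLACE]) from the environment onto the target, so the assimilating feature is place.
The conditioning segment sits to the left of the focus bar, meaning the trigger precedes the segment that changes — progressive assimilation.

progressive place assimilation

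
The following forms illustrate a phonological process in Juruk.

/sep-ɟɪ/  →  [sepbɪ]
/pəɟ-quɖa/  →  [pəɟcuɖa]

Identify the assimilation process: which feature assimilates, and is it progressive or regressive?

Underlying /ɟ/ is realised as [b] next to /p/; /p/ itself does not change.
The change palatal → bilabial matches the place of the preceding /p/, identifying this as place assimilation.
Manner and voice are unchanged, so the assimilation is partial, not total.
The same holds elsewhere in the data: /q/ → [c] after /ɟ/ (uvular → palatal, matching palatal) — only place changes, and always toward the preceding segment.
Since the segment that changes follows the conditioning segment, the assimilation is progressive.

progressive place assimilation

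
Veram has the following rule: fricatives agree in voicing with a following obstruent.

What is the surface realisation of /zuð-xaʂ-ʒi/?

[zuθxaʐʒi]

The rule targets /ð/ (voiced dental fricative), which sits before the trigger /x/ (voiceless).
A voiceless dental fricative is [θ], so the surface segment is [θ].
At the second juncture, /ʂ/ likewise becomes [ʐ] adjacent to /ʒ/.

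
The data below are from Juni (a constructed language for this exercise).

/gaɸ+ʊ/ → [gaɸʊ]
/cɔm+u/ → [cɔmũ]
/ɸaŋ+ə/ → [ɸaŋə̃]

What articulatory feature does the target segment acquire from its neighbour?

nasality

The vowel /u/ surfaces as nasalised [ũ] next to the preceding nasal /m/ — it has acquired the [+nasal] feature of its neighbour.
The other form shows the same pattern: /ə/ → [ə̃] after /ŋ/ — each time a vowel is nasalised next to a preceding nasal.
No change occurs in [gaɸʊ] because the vowel at the boundary is adjacent to an oral consonant, not a nasal (/ʊ/ next to /ɸ/).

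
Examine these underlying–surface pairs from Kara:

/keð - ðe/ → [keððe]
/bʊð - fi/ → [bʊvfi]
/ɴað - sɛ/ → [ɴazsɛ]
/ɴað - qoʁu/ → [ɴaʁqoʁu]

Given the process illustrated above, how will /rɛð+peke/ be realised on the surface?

[rɛβpeke]

The data show regressive place assimilation: /ð/ → [v] before /f/; /ð/ → [z] before /s/; /ð/ → [ʁ] before /q/. In each pair only place changes, matching the following consonant, while manner and voice stay constant.
No alternation appears in [keððe]: there the adjacent consonants already agree in place (/ð/ and /ð/ are both dental), so this form is consistent with the same rule.
/ð/ is a voiced dental fricative. The following trigger /p/ is bilabial, so /ð/ must become bilabial as well.
Changing only its place to bilabial gives [β] — the voiced bilabial fricative.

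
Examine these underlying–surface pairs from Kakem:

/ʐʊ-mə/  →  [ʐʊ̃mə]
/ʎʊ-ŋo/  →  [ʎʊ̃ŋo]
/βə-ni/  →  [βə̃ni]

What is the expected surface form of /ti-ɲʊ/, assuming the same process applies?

The data show regressive nasality assimilation (vowel nasalisation): /ʊ/ → [ʊ̃] before /m/; /ʊ/ → [ʊ̃] before /ŋ/; /ə/ → [ə̃] before /n/ — a vowel is nasalised by an immediately following nasal consonant.
The vowel /i/ is adjacent to the following nasal /ɲ/, so it acquires [+nasal] and surfaces as [ĩ].

[tĩɲʊ]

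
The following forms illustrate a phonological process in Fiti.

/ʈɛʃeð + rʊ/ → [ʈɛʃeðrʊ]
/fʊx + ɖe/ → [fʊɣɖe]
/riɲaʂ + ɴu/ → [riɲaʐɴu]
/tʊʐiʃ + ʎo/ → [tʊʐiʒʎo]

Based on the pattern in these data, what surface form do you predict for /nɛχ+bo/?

The data show regressive voicing assimilation: /x/ → [ɣ] before /ɖ/; /ʂ/ → [ʐ] before /ɴ/; /ʃ/ → [ʒ] before /ʎ/. In each pair only voicing changes, matching the following consonant, while place and manner stay constant.
Nothing changes in [ʈɛʃeðrʊ]: there the adjacent consonants already agree in voicing (/ð/ and /r/ are both voiced), so this form is consistent with the same rule.
/χ/ is a voiceless uvular fricative. The following trigger /b/ is voiced, so /χ/ must become voiced as well.
The voiced uvular fricative is [ʁ], so /χ/ → [ʁ].

[nɛʁbo]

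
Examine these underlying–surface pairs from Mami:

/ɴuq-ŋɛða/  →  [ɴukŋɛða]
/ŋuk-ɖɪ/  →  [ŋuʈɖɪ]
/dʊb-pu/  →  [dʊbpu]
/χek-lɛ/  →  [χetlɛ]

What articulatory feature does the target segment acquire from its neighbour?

place

Comparing underlying and surface forms, /q/ → [k] is the alternation; the neighbouring /ŋ/ is constant.
/q/ is uvular while /ŋ/ is velar; the output [k] is velar, matching the trigger — so the feature that spreads is place.
The other alternating forms pattern the same way: /k/ → [ʈ] before /ɖ/ (velar → retroflex, matching retroflex); /k/ → [t] before /l/ (velar → alveolar, matching alveolar) — only place changes, and always toward the following segment.
No alternation appears in [dʊbpu]: there the adjacent consonants already agree in place (/b/ and /p/ are both bilabial), so this form is consistent with the same rule.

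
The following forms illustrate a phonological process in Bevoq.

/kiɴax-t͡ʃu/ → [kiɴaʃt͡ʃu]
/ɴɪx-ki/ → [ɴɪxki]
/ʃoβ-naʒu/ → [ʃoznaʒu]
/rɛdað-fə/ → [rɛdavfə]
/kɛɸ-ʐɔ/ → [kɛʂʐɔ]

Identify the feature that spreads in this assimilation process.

place

The segment that alternates is /x/, which surfaces as [ʃ] when adjacent to /t͡ʃ/.
/x/ is velar while /t͡ʃ/ is postalveolar; the output [ʃ] is postalveolar, matching the trigger — so the feature that spreads is place.
Checking the remaining alternations: /β/ → [z] before /n/ (bilabial → alveolar, matching alveolar); /ð/ → [v] before /f/ (dental → labiodental, matching labiodental); /ɸ/ → [ʂ] before /ʐ/ (bilabial → retroflex, matching retroflex) — only place changes, and always toward the following segment.
No alternation appears in [ɴɪxki]: there the adjacent consonants already agree in place (/x/ and /k/ are both velar), so this form is consistent with the same rule.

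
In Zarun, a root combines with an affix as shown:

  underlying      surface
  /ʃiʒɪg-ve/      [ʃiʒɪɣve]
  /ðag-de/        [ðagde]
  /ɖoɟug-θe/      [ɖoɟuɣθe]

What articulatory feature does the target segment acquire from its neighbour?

Underlying /g/ is realised as [ɣ] next to /v/; /v/ itself does not change.
/g/ is a stop while /v/ is a fricative; the output [ɣ] is a fricative, matching the trigger — so the feature that spreads is manner.
The other alternating form patterns the same way: /g/ → [ɣ] before /θ/ (stop → fricative, matching a fricative) — only manner changes, and always toward the following segment.
No alternation appears in [ðagde]: there the adjacent consonants already agree in manner (/g/ and /d/ are both stops), so this form is consistent with the same rule.

manner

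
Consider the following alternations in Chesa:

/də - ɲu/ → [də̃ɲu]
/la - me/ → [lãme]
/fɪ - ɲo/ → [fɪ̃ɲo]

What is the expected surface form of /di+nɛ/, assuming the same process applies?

[dĩnɛ]

The data show regressive nasality assimilation (vowel nasalisation): /ə/ → [ə̃] before /ɲ/; /a/ → [ã] before /m/; /ɪ/ → [ɪ̃] before /ɲ/ — a vowel is nasalised by an immediately following nasal consonant.
/i/ sits next to the nasal /n/ and is therefore nasalised to [ĩ].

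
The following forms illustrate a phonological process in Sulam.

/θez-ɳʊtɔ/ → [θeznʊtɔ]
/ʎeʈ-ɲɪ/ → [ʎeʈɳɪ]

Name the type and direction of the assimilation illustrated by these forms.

The segment that alternates is /ɳ/, which surfaces as [n] when adjacent to /z/.
/ɳ/ is retroflex while /z/ is alveolar; the output [n] is alveolar, matching the trigger — so the feature that spreads is place.
Manner and voice are unchanged, so the assimilation is partial, not total.
The same holds elsewhere in the data: /ɲ/ → [ɳ] after /ʈ/ (palatal → retroflex, matching retroflex) — only place changes, and always toward the preceding segment.
The trigger is the preceding segment, so the direction is progressive (perseverative).

progressive place assimilation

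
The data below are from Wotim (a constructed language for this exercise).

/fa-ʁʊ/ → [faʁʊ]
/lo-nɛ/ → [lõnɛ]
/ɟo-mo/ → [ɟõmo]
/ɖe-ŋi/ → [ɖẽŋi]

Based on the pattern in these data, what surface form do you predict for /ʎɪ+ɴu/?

The data show regressive nasality assimilation (vowel nasalisation): /o/ → [õ] before /n/; /o/ → [õ] before /m/; /e/ → [ẽ] before /ŋ/ — a vowel is nasalised by an immediately following nasal consonant.
No change occurs in [faʁʊ] because the vowel at the boundary is adjacent to an oral consonant, not a nasal (/a/ next to /ʁ/).
/ɪ/ sits next to the nasal /ɴ/ and is therefore nasalised to [ɪ̃].

[ʎɪ̃ɴu]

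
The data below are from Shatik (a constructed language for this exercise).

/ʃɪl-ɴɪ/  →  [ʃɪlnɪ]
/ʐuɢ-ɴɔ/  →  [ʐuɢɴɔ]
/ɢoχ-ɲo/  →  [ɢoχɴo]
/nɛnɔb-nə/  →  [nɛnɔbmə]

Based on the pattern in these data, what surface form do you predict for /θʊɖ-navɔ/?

[θʊɖɳavɔ]

The data show progressive place assimilation: /ɴ/ → [n] after /l/; /ɲ/ → [ɴ] after /χ/; /n/ → [m] after /b/. In each pair only place changes, matching the preceding consonant, while manner and voice stay constant.
Nothing changes in [ʐuɢɴɔ]: there the adjacent consonants already agree in place (/ɴ/ and /ɢ/ are both uvular), so this form is consistent with the same rule.
The rule targets /n/ (voiced alveolar nasal), which sits after the trigger /ɖ/ (retroflex).
The voiced retroflex nasal is [ɳ], so /n/ → [ɳ].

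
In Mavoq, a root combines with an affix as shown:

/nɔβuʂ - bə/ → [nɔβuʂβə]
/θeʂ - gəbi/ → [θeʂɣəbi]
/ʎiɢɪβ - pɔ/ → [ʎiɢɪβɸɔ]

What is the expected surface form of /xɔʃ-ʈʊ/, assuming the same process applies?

The data show progressive manner assimilation: /b/ → [β] after /ʂ/; /g/ → [ɣ] after /ʂ/; /p/ → [ɸ] after /β/. In each pair only manner changes, matching the preceding consonant, while place and voice stay constant.
/ʈ/ is a voiceless retroflex stop. The preceding trigger /ʃ/ is a fricative, so /ʈ/ must become a fricative as well.
The voiceless retroflex fricative is [ʂ], so /ʈ/ → [ʂ].

[xɔʃʂʊ]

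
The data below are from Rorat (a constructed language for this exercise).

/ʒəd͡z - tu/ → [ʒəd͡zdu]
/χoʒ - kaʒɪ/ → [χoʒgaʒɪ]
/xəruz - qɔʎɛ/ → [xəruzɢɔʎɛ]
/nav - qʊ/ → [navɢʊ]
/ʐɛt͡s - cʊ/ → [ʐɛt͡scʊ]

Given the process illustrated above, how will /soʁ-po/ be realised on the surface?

The data show progressive voicing assimilation: /t/ → [d] after /d͡z/; /k/ → [g] after /ʒ/; /q/ → [ɢ] after /z/; /q/ → [ɢ] after /v/. In each pair only voicing changes, matching the preceding consonant, while place and manner stay constant.
No alternation appears in [ʐɛt͡scʊ]: there the adjacent consonants already agree in voicing (/c/ and /t͡s/ are both voiceless), so this form is consistent with the same rule.
The rule targets /p/ (voiceless bilabial stop), which sits after the trigger /ʁ/ (voiced).
A voiced bilabial stop is [b], so the surface segment is [b].

[soʁbo]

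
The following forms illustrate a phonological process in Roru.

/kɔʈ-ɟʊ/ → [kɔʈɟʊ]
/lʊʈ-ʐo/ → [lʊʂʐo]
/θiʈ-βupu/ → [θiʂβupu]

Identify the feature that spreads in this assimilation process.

manner

Underlying /ʈ/ is realised as [ʂ] next to /ʐ/; /ʐ/ itself does not change.
/ʈ/ is a stop while /ʐ/ is a fricative; the output [ʂ] is a fricative, matching the trigger — so the feature that spreads is manner.
Checking the remaining alternation: /ʈ/ → [ʂ] before /β/ (stop → fricative, matching a fricative) — only manner changes, and always toward the following segment.
No alternation appears in [kɔʈɟʊ]: there the adjacent consonants already agree in manner (/ʈ/ and /ɟ/ are both stops), so this form is consistent with the same rule.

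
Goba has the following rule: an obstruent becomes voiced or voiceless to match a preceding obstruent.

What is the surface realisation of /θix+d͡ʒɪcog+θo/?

[θixt͡ʃɪcogðo]

The rule targets /d͡ʒ/ (voiced postalveolar affricate), which sits after the trigger /x/ (voiceless).
The voiceless postalveolar affricate is [t͡ʃ], so /d͡ʒ/ → [t͡ʃ].
At the second juncture, /θ/ likewise becomes [ð] adjacent to /g/.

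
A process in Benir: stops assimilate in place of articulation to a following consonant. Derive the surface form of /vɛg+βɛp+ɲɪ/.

The rule targets /g/ (voiced velar stop), which sits before the trigger /β/ (bilabial).
Changing only its place to bilabial gives [b] — the voiced bilabial stop.
At the second juncture, /p/ likewise becomes [c] adjacent to /ɲ/.

[vɛbβɛcɲɪ]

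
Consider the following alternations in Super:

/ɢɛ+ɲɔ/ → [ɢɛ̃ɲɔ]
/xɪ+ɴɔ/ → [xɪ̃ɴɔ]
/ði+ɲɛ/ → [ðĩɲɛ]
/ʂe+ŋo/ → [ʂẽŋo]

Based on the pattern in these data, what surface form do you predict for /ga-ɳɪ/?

The data show regressive nasality assimilation (vowel nasalisation): /ɛ/ → [ɛ̃] before /ɲ/; /ɪ/ → [ɪ̃] before /ɴ/; /i/ → [ĩ] before /ɲ/; /e/ → [ẽ] before /ŋ/ — a vowel is nasalised by an immediately following nasal consonant.
/a/ sits next to the nasal /ɳ/ and is therefore nasalised to [ã].

[gãɳɪ]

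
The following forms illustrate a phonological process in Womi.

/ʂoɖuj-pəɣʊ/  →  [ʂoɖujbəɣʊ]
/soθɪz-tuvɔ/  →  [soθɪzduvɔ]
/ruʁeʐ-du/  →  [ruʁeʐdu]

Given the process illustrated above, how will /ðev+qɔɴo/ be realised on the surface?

[ðevɢɔɴo]

The data show progressive voicing assimilation: /p/ → [b] after /j/; /t/ → [d] after /z/. In each pair only voicing changes, matching the preceding consonant, while place and manner stay constant.
Nothing changes in [ruʁeʐdu]: there the adjacent consonants already agree in voicing (/d/ and /ʐ/ are both voiced), so this form is consistent with the same rule.
/q/ is a voiceless uvular stop. The preceding trigger /v/ is voiced, so /q/ must become voiced as well.
A voiced uvular stop is [ɢ], so the surface segment is [ɢ].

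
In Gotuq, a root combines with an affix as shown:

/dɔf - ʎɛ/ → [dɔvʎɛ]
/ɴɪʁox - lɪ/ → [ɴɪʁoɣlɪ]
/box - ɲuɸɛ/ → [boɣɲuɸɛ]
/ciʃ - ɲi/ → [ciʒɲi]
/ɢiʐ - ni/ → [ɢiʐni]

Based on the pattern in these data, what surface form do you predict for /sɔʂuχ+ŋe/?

The data show regressive voicing assimilation: /f/ → [v] before /ʎ/; /x/ → [ɣ] before /l/; /x/ → [ɣ] before /ɲ/; /ʃ/ → [ʒ] before /ɲ/. In each pair only voicing changes, matching the following consonant, while place and manner stay constant.
Nothing changes in [ɢiʐni]: there the adjacent consonants already agree in voicing (/ʐ/ and /n/ are both voiced), so this form is consistent with the same rule.
The rule targets /χ/ (voiceless uvular fricative), which sits before the trigger /ŋ/ (voiced).
Changing only its voicing to voiced gives [ʁ] — the voiced uvular fricative.

[sɔʂuʁŋe]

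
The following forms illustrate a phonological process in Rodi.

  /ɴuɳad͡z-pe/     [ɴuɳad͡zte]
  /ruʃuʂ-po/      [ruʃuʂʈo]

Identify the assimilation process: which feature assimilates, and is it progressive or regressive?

progressive place assimilation

Comparing underlying and surface forms, /p/ → [t] is the alternation; the neighbouring /d͡z/ is constant.
/p/ is bilabial while /d͡z/ is alveolar; the output [t] is alveolar, matching the trigger — so the feature that spreads is place.
Manner and voice are unchanged, so the assimilation is partial, not total.
The other alternating form patterns the same way: /p/ → [ʈ] after /ʂ/ (bilabial → retroflex, matching retroflex) — only place changes, and always toward the preceding segment.
Since the segment that changes follows the conditioning segment, the assimilation is progressive.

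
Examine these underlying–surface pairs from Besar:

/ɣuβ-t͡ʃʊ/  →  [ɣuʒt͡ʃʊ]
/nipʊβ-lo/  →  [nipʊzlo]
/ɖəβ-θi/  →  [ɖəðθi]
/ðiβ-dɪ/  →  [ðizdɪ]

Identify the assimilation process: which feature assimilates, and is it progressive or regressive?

regressive place assimilation

The segment that alternates is /β/, which surfaces as [ʒ] when adjacent to /t͡ʃ/.
The change bilabial → postalveolar matches the place of the following /t͡ʃ/, identifying this as place assimilation.
Manner and voice are unchanged, so the assimilation is partial, not total.
The other alternating forms pattern the same way: /β/ → [z] before /l/ (bilabial → alveolar, matching alveolar); /β/ → [ð] before /θ/ (bilabial → dental, matching dental); /β/ → [z] before /d/ (bilabial → alveolar, matching alveolar) — only place changes, and always toward the following segment.
Since the segment that changes precedes the conditioning segment, the assimilation is regressive.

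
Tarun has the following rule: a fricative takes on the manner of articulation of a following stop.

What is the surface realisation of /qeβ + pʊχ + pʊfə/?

[qebpʊqpʊfə]

/β/ is a voiced bilabial fricative. The following trigger /p/ is a stop, so /β/ must become a stop as well.
The voiced bilabial stop is [b], so /β/ → [b].
The same rule applies at the second boundary: /χ/ → [q] next to /p/.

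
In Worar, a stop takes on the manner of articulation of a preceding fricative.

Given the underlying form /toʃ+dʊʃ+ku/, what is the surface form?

[toʃzʊʃxu]

/d/ is a voiced alveolar stop. The preceding trigger /ʃ/ is a fricative, so /d/ must become a fricative as well.
The voiced alveolar fricative is [z], so /d/ → [z].
The same rule applies at the second boundary: /k/ → [x] next to /ʃ/.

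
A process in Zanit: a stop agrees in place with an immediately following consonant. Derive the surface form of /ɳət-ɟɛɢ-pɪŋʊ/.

[ɳəcɟɛbpɪŋʊ]

The rule targets /t/ (voiceless alveolar stop), which sits before the trigger /ɟ/ (palatal).
The voiceless palatal stop is [c], so /t/ → [c].
At the second juncture, /ɢ/ likewise becomes [b] adjacent to /p/.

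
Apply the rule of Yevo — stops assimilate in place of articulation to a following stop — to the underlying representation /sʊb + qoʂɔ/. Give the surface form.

The rule targets /b/ (voiced bilabial stop), which sits before the trigger /q/ (uvular).
A voiced uvular stop is [ɢ], so the surface segment is [ɢ].

[sʊɢqoʂɔ]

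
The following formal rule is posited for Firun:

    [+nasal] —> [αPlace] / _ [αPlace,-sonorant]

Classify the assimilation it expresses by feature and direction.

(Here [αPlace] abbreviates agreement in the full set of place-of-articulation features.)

The rule copies the place features (abbreviated [Place]) from the environment onto the target, so the assimilating feature is place.
The conditioning segment sits to the right of the focus bar, meaning the trigger follows the segment that changes — regressive assimilation.

regressive place assimilation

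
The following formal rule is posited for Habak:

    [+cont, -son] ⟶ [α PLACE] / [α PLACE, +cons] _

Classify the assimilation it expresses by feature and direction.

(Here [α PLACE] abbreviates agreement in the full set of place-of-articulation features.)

progressive place assimilation

The rule copies the place features (abbreviated [PLACE]) from the environment onto the target, so the assimilating feature is place.
Since the environment is written before the underscore, the trigger precedes the target; the direction is progressive.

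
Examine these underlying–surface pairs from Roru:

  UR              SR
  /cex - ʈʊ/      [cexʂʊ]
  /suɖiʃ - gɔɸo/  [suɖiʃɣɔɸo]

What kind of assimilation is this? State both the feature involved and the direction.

Underlying /ʈ/ is realised as [ʂ] next to /x/; /x/ itself does not change.
/ʈ/ is a stop while /x/ is a fricative; the output [ʂ] is a fricative, matching the trigger — so the feature that spreads is manner.
Place and voice are unchanged, so the assimilation is partial, not total.
The same holds elsewhere in the data: /g/ → [ɣ] after /ʃ/ (stop → fricative, matching a fricative) — only manner changes, and always toward the preceding segment.
The trigger is the preceding segment, so the direction is progressive (perseverative).

progressive manner assimilation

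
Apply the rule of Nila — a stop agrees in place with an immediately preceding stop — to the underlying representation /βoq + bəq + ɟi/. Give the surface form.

[βoqɢəqɢi]

/b/ is a voiced bilabial stop. The preceding trigger /q/ is uvular, so /b/ must become uvular as well.
Changing only its place to uvular gives [ɢ] — the voiced uvular stop.
The same rule applies at the second boundary: /ɟ/ → [ɢ] next to /q/.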